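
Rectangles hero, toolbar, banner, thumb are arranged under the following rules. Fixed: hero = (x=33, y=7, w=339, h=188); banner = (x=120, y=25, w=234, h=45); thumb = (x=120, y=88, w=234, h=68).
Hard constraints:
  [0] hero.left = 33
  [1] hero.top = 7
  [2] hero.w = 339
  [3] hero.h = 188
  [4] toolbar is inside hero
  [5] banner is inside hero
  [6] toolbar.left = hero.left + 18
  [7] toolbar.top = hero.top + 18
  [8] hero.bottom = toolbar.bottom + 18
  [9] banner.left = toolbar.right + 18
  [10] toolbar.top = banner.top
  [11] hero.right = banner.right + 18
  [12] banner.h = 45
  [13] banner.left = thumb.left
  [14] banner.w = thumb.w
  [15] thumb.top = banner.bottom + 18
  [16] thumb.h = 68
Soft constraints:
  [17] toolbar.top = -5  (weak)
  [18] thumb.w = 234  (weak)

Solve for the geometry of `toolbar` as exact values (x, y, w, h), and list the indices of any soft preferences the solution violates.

toolbar = (x=51, y=25, w=51, h=152)
violated soft preferences: 17

1. toolbar.x = 51  [toolbar.left = hero.left + 18]
2. toolbar.y = 25  [toolbar.top = hero.top + 18]
3. toolbar.h = 152  [hero.bottom = toolbar.bottom + 18]
4. toolbar.w = 51  [banner.left = toolbar.right + 18]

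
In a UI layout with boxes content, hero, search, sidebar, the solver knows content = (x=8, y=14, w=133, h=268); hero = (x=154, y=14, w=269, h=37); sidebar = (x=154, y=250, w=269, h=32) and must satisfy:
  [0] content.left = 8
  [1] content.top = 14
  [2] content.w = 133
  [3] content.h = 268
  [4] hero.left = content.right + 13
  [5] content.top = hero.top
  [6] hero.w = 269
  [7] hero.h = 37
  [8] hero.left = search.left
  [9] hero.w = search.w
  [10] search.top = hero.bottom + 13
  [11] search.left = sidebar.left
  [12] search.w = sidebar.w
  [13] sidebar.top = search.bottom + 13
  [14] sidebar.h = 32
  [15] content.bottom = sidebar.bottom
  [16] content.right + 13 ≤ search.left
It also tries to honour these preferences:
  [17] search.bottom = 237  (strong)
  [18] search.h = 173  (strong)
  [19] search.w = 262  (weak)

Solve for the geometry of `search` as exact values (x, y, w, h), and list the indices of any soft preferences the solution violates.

search = (x=154, y=64, w=269, h=173)
violated soft preferences: 19

1. search.x = 154  [hero.left = search.left]
2. search.w = 269  [hero.w = search.w]
3. search.y = 64  [search.top = hero.bottom + 13]
4. search.h = 173  [sidebar.top = search.bottom + 13]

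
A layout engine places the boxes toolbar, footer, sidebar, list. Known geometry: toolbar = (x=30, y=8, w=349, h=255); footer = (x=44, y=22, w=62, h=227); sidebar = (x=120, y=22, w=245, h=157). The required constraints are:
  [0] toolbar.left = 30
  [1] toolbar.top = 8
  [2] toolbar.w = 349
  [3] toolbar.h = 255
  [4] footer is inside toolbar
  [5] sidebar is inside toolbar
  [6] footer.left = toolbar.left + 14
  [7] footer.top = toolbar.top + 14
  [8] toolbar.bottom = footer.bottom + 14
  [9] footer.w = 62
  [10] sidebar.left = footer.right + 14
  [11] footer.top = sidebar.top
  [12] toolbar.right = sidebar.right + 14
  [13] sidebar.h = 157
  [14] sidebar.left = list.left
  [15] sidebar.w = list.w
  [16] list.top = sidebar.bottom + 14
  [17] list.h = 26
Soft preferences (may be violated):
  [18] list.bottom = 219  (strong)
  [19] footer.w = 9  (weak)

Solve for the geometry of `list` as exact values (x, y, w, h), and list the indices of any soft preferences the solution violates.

list = (x=120, y=193, w=245, h=26)
violated soft preferences: 19

1. list.x = 120  [sidebar.left = list.left]
2. list.w = 245  [sidebar.w = list.w]
3. list.y = 193  [list.top = sidebar.bottom + 14]
4. list.h = 26  [list.h = 26]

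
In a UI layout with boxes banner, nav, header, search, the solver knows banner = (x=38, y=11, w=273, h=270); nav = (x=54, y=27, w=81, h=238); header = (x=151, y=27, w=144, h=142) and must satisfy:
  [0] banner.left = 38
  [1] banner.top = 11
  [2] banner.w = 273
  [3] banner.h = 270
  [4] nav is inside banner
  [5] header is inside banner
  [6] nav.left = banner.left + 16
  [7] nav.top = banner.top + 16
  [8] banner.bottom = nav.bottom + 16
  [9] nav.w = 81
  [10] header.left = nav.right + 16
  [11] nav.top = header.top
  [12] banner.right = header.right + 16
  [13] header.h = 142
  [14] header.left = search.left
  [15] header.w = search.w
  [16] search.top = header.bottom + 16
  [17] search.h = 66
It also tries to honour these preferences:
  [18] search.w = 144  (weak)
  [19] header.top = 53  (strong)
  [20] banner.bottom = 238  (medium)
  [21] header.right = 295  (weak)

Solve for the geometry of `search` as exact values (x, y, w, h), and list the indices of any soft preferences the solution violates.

search = (x=151, y=185, w=144, h=66)
violated soft preferences: 19, 20

1. search.x = 151  [header.left = search.left]
2. search.w = 144  [header.w = search.w]
3. search.y = 185  [search.top = header.bottom + 16]
4. search.h = 66  [search.h = 66]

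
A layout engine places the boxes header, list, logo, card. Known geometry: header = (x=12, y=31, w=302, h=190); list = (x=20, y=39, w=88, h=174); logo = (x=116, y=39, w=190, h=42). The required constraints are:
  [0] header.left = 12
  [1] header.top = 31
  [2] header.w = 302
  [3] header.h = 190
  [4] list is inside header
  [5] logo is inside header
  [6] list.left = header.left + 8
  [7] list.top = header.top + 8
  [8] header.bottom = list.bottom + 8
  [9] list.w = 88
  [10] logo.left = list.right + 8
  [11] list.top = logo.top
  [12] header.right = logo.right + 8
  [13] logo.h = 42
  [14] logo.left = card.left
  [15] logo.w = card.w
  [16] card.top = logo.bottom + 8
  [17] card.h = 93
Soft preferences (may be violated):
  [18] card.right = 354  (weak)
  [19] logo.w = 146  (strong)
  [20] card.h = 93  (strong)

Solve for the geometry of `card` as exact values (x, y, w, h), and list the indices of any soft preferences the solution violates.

card = (x=116, y=89, w=190, h=93)
violated soft preferences: 18, 19

1. card.x = 116  [logo.left = card.left]
2. card.w = 190  [logo.w = card.w]
3. card.y = 89  [card.top = logo.bottom + 8]
4. card.h = 93  [card.h = 93]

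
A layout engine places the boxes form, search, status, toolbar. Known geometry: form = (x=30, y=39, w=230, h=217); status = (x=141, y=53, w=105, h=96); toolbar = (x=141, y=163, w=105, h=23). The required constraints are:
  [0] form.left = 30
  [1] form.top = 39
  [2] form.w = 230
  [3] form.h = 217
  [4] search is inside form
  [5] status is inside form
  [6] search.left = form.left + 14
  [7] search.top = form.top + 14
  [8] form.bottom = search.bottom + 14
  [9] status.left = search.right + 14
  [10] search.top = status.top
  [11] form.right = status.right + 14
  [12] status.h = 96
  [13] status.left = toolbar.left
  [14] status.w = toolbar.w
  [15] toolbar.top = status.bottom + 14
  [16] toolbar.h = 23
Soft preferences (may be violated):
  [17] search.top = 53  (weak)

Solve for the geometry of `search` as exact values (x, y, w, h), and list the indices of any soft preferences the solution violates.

1. search.x = 44  [search.left = form.left + 14]
2. search.y = 53  [search.top = form.top + 14]
3. search.h = 189  [form.bottom = search.bottom + 14]
4. search.w = 83  [status.left = search.right + 14]

search = (x=44, y=53, w=83, h=189)
violated soft preferences: none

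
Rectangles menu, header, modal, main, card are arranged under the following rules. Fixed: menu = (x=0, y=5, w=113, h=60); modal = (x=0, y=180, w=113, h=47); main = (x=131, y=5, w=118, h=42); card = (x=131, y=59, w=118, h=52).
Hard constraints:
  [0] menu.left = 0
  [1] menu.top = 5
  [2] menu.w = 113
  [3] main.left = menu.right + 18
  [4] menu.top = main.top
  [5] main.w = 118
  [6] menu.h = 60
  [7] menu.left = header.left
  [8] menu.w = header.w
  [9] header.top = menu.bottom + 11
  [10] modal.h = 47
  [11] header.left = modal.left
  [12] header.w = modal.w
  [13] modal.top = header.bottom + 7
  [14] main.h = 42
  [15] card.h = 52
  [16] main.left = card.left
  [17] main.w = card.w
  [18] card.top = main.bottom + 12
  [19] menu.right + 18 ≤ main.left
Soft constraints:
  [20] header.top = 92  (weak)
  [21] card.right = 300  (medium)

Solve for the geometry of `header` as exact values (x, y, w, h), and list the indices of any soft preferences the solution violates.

header = (x=0, y=76, w=113, h=97)
violated soft preferences: 20, 21

1. header.x = 0  [menu.left = header.left]
2. header.w = 113  [menu.w = header.w]
3. header.y = 76  [header.top = menu.bottom + 11]
4. header.h = 97  [modal.top = header.bottom + 7]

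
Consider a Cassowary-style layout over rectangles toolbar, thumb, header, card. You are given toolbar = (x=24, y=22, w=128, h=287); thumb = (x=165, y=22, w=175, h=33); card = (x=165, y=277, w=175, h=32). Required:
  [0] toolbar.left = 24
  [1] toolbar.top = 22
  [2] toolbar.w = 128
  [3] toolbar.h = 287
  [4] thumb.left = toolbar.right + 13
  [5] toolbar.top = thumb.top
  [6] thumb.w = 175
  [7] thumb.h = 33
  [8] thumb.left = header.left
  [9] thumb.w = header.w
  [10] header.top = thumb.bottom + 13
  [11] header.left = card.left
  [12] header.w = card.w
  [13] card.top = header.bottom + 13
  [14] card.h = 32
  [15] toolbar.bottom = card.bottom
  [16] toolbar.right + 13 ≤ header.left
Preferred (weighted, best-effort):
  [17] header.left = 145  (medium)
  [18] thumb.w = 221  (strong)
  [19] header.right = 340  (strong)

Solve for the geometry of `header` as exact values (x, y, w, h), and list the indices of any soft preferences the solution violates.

1. header.x = 165  [thumb.left = header.left]
2. header.w = 175  [thumb.w = header.w]
3. header.y = 68  [header.top = thumb.bottom + 13]
4. header.h = 196  [card.top = header.bottom + 13]

header = (x=165, y=68, w=175, h=196)
violated soft preferences: 17, 18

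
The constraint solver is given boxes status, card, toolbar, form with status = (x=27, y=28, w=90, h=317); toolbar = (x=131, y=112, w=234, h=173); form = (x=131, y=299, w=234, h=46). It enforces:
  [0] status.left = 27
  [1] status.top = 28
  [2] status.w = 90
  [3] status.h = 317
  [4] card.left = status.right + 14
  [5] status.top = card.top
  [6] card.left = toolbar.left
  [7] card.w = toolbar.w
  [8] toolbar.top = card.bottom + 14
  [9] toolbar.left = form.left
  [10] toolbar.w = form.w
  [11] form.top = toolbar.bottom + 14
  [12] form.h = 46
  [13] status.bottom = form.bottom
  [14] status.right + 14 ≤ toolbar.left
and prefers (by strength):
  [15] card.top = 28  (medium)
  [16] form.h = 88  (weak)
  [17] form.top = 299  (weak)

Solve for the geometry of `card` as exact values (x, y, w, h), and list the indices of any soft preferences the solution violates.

card = (x=131, y=28, w=234, h=70)
violated soft preferences: 16

1. card.x = 131  [card.left = status.right + 14]
2. card.y = 28  [status.top = card.top]
3. card.w = 234  [card.w = toolbar.w]
4. card.h = 70  [toolbar.top = card.bottom + 14]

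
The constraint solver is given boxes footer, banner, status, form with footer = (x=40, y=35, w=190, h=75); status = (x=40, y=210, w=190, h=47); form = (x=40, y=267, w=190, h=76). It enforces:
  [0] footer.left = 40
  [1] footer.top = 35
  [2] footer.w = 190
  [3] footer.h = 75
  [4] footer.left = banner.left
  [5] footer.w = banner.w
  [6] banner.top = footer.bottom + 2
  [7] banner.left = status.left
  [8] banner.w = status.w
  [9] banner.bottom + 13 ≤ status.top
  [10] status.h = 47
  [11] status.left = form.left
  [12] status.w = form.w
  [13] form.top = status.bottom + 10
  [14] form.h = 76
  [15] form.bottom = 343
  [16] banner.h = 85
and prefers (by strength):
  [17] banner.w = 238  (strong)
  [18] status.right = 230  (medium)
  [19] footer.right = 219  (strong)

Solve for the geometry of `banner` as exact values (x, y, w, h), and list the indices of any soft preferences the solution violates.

banner = (x=40, y=112, w=190, h=85)
violated soft preferences: 17, 19

1. banner.x = 40  [footer.left = banner.left]
2. banner.w = 190  [footer.w = banner.w]
3. banner.y = 112  [banner.top = footer.bottom + 2]
4. banner.h = 85  [banner.h = 85]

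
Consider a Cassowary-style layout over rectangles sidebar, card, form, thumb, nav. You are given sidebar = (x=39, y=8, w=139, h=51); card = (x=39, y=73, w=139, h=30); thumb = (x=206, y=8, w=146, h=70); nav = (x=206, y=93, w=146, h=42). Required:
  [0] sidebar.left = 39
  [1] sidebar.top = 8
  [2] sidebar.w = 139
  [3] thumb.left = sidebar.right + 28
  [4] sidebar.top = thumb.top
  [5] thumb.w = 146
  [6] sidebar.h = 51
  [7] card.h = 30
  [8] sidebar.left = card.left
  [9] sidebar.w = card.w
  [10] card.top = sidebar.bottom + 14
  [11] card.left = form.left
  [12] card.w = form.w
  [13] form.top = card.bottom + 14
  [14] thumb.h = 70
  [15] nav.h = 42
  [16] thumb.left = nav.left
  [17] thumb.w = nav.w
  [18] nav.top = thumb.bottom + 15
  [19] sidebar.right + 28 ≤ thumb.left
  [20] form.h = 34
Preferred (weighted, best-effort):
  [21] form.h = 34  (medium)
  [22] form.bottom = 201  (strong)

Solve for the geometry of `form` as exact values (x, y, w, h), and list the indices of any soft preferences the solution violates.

1. form.x = 39  [card.left = form.left]
2. form.w = 139  [card.w = form.w]
3. form.y = 117  [form.top = card.bottom + 14]
4. form.h = 34  [form.h = 34]

form = (x=39, y=117, w=139, h=34)
violated soft preferences: 22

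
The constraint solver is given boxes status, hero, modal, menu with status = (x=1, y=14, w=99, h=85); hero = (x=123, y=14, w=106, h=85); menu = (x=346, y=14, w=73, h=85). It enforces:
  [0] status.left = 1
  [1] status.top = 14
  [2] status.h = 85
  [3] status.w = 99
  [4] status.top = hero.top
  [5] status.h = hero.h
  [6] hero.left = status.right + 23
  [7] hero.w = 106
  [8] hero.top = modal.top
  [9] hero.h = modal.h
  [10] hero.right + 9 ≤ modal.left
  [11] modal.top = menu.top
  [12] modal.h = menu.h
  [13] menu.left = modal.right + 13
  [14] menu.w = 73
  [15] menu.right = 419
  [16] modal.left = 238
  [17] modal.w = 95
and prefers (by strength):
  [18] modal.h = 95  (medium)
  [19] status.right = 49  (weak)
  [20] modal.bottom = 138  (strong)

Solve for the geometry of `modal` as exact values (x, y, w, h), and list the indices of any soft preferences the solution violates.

modal = (x=238, y=14, w=95, h=85)
violated soft preferences: 18, 19, 20

1. modal.y = 14  [hero.top = modal.top]
2. modal.h = 85  [hero.h = modal.h]
3. modal.x = 238  [modal.left = 238]
4. modal.w = 95  [modal.w = 95]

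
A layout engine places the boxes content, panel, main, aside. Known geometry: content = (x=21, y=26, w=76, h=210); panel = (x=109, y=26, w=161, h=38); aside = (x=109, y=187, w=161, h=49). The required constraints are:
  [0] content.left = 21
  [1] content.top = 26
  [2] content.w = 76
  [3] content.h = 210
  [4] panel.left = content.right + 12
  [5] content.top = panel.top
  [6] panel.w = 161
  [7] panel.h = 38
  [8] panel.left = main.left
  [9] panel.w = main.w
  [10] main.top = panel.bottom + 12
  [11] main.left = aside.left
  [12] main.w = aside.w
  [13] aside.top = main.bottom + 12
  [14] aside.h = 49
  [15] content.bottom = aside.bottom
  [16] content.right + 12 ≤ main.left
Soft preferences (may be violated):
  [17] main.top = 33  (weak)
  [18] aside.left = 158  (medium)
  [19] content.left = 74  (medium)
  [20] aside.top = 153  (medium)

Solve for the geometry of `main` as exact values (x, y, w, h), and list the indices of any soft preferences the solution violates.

main = (x=109, y=76, w=161, h=99)
violated soft preferences: 17, 18, 19, 20

1. main.x = 109  [panel.left = main.left]
2. main.w = 161  [panel.w = main.w]
3. main.y = 76  [main.top = panel.bottom + 12]
4. main.h = 99  [aside.top = main.bottom + 12]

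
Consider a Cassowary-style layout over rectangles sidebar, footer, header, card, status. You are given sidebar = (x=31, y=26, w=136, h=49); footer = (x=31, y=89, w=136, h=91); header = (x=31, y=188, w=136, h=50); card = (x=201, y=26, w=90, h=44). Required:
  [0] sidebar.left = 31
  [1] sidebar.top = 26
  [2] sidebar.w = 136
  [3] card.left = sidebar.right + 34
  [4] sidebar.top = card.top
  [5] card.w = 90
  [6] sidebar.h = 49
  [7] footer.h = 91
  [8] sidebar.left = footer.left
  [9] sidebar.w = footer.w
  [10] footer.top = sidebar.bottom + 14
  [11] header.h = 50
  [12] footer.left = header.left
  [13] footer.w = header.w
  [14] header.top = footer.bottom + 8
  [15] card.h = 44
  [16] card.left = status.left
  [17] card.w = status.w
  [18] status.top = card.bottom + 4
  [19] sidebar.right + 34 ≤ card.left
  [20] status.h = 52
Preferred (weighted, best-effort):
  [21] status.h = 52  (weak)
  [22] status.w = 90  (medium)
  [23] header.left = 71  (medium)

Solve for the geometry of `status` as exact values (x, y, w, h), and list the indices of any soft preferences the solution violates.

status = (x=201, y=74, w=90, h=52)
violated soft preferences: 23

1. status.x = 201  [card.left = status.left]
2. status.w = 90  [card.w = status.w]
3. status.y = 74  [status.top = card.bottom + 4]
4. status.h = 52  [status.h = 52]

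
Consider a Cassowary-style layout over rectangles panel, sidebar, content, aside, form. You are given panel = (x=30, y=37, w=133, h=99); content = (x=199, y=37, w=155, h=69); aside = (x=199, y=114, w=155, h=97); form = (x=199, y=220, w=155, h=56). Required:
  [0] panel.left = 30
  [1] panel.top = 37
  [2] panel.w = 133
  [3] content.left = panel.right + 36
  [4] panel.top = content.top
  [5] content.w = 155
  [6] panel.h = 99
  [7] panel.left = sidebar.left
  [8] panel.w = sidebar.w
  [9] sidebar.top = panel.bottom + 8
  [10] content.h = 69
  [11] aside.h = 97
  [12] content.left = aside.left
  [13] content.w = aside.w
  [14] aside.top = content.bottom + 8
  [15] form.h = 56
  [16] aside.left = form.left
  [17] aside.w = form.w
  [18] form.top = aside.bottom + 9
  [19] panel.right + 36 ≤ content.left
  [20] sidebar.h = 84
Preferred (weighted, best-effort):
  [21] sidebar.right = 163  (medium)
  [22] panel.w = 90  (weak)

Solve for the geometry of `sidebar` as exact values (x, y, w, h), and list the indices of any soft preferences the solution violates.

sidebar = (x=30, y=144, w=133, h=84)
violated soft preferences: 22

1. sidebar.x = 30  [panel.left = sidebar.left]
2. sidebar.w = 133  [panel.w = sidebar.w]
3. sidebar.y = 144  [sidebar.top = panel.bottom + 8]
4. sidebar.h = 84  [sidebar.h = 84]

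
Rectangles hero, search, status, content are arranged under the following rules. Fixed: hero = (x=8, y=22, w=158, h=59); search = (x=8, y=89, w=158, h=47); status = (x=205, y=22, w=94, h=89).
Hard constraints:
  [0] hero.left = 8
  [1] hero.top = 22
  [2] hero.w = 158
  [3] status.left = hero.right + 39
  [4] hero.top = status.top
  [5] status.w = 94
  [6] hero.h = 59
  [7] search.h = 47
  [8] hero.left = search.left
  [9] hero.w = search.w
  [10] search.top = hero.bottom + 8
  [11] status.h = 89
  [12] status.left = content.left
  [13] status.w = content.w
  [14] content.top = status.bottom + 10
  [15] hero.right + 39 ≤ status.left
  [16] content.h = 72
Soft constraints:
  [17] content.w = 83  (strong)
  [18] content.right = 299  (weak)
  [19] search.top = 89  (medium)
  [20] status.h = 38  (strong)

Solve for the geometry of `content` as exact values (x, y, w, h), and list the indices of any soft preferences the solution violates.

content = (x=205, y=121, w=94, h=72)
violated soft preferences: 17, 20

1. content.x = 205  [status.left = content.left]
2. content.w = 94  [status.w = content.w]
3. content.y = 121  [content.top = status.bottom + 10]
4. content.h = 72  [content.h = 72]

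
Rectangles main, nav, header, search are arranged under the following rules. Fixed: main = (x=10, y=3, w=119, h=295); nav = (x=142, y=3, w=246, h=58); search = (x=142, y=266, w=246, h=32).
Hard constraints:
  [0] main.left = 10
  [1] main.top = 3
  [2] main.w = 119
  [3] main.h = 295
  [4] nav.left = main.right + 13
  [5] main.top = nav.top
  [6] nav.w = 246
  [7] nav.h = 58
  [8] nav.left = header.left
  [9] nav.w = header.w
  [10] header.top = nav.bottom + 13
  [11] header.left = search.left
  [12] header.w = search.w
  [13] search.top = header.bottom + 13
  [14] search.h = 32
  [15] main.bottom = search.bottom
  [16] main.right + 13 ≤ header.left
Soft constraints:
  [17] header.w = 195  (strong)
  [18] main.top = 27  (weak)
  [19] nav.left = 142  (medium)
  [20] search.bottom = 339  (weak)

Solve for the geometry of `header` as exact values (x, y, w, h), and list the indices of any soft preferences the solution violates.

header = (x=142, y=74, w=246, h=179)
violated soft preferences: 17, 18, 20

1. header.x = 142  [nav.left = header.left]
2. header.w = 246  [nav.w = header.w]
3. header.y = 74  [header.top = nav.bottom + 13]
4. header.h = 179  [search.top = header.bottom + 13]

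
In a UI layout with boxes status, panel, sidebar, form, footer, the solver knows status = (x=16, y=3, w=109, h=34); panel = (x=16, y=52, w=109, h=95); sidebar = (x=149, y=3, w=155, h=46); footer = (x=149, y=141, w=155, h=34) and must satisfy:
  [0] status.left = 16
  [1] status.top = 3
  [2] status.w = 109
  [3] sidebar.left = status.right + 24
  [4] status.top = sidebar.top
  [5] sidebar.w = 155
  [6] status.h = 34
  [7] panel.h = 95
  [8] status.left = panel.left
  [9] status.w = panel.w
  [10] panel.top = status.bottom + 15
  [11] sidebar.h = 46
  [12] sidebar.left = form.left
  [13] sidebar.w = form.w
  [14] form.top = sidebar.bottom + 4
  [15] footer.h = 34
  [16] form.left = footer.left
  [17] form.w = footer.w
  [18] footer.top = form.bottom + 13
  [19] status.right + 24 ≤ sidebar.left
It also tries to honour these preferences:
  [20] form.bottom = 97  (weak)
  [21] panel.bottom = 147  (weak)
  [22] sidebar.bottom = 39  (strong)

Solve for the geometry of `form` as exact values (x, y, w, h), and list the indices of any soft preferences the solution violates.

form = (x=149, y=53, w=155, h=75)
violated soft preferences: 20, 22

1. form.x = 149  [sidebar.left = form.left]
2. form.w = 155  [sidebar.w = form.w]
3. form.y = 53  [form.top = sidebar.bottom + 4]
4. form.h = 75  [footer.top = form.bottom + 13]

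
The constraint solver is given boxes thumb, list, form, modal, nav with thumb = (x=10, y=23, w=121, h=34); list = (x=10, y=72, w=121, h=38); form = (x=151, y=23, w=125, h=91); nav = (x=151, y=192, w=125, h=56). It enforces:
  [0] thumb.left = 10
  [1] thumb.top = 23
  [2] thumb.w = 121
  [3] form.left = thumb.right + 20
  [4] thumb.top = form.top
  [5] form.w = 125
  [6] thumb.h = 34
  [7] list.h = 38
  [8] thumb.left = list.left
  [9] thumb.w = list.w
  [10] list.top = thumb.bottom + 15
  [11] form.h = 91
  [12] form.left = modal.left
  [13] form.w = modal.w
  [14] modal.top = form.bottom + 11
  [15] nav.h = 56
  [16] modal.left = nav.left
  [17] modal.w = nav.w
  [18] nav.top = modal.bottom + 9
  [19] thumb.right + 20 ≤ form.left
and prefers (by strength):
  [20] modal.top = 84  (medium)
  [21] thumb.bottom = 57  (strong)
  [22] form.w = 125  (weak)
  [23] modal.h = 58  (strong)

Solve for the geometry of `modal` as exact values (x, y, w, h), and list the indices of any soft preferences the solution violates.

modal = (x=151, y=125, w=125, h=58)
violated soft preferences: 20

1. modal.x = 151  [form.left = modal.left]
2. modal.w = 125  [form.w = modal.w]
3. modal.y = 125  [modal.top = form.bottom + 11]
4. modal.h = 58  [nav.top = modal.bottom + 9]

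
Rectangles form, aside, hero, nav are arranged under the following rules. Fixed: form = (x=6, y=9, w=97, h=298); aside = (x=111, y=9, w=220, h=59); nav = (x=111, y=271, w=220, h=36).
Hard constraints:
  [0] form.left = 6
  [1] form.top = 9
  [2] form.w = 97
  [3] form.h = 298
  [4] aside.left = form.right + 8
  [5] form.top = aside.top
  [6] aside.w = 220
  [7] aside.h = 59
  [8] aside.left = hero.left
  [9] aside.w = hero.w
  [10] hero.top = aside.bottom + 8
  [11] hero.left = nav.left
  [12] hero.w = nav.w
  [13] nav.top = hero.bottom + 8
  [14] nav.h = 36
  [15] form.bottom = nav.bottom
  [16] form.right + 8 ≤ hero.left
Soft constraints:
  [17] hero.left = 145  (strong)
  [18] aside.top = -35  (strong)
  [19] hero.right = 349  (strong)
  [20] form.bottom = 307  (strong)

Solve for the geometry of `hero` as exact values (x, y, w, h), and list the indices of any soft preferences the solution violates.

1. hero.x = 111  [aside.left = hero.left]
2. hero.w = 220  [aside.w = hero.w]
3. hero.y = 76  [hero.top = aside.bottom + 8]
4. hero.h = 187  [nav.top = hero.bottom + 8]

hero = (x=111, y=76, w=220, h=187)
violated soft preferences: 17, 18, 19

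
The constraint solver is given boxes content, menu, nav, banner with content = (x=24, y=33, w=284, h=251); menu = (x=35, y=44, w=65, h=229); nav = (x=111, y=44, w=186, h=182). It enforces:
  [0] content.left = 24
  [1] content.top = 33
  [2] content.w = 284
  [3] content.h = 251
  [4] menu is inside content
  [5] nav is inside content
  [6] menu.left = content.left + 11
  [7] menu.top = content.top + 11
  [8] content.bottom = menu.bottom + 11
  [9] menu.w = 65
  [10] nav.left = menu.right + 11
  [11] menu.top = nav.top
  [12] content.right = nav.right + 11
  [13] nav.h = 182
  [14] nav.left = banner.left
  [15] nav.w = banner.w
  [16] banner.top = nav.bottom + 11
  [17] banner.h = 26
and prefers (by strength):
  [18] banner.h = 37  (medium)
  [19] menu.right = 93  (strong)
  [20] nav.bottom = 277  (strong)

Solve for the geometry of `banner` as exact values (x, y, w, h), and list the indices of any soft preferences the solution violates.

1. banner.x = 111  [nav.left = banner.left]
2. banner.w = 186  [nav.w = banner.w]
3. banner.y = 237  [banner.top = nav.bottom + 11]
4. banner.h = 26  [banner.h = 26]

banner = (x=111, y=237, w=186, h=26)
violated soft preferences: 18, 19, 20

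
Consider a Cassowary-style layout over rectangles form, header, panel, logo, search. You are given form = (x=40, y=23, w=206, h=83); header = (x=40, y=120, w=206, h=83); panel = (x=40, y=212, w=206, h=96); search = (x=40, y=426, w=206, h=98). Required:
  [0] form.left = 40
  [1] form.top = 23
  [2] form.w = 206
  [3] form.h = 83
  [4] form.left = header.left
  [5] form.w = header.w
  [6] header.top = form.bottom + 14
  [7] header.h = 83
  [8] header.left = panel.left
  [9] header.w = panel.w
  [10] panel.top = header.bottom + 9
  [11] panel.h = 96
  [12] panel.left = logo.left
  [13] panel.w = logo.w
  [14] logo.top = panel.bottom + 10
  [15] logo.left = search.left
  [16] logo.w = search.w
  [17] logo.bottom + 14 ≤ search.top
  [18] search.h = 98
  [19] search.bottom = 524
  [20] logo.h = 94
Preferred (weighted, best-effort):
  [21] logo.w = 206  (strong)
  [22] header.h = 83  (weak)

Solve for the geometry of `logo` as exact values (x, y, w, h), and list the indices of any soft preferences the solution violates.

logo = (x=40, y=318, w=206, h=94)
violated soft preferences: none

1. logo.x = 40  [panel.left = logo.left]
2. logo.w = 206  [panel.w = logo.w]
3. logo.y = 318  [logo.top = panel.bottom + 10]
4. logo.h = 94  [logo.h = 94]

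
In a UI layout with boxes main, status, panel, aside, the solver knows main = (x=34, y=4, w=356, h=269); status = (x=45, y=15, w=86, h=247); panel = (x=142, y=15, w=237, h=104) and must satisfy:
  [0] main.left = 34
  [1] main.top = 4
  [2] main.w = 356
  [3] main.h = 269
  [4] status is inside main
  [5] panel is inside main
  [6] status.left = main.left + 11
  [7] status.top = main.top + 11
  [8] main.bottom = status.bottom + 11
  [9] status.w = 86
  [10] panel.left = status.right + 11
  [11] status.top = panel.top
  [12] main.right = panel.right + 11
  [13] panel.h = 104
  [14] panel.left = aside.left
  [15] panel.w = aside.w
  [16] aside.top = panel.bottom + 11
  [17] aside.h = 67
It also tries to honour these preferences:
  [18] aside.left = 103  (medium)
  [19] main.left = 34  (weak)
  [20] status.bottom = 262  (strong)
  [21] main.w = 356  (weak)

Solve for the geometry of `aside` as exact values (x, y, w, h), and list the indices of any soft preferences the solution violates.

1. aside.x = 142  [panel.left = aside.left]
2. aside.w = 237  [panel.w = aside.w]
3. aside.y = 130  [aside.top = panel.bottom + 11]
4. aside.h = 67  [aside.h = 67]

aside = (x=142, y=130, w=237, h=67)
violated soft preferences: 18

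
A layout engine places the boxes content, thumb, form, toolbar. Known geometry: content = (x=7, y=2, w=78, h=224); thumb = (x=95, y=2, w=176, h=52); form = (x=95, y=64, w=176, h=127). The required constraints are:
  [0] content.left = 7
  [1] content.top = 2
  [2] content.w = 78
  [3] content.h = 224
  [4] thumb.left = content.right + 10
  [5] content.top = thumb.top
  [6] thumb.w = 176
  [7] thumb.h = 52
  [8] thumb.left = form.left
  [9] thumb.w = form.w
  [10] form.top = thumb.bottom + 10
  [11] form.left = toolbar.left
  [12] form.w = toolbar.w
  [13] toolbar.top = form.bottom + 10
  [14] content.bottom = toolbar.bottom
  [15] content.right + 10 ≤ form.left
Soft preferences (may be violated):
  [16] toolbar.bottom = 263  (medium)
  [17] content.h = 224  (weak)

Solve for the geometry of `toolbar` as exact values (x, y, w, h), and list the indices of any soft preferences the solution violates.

1. toolbar.x = 95  [form.left = toolbar.left]
2. toolbar.w = 176  [form.w = toolbar.w]
3. toolbar.y = 201  [toolbar.top = form.bottom + 10]
4. toolbar.h = 25  [content.bottom = toolbar.bottom]

toolbar = (x=95, y=201, w=176, h=25)
violated soft preferences: 16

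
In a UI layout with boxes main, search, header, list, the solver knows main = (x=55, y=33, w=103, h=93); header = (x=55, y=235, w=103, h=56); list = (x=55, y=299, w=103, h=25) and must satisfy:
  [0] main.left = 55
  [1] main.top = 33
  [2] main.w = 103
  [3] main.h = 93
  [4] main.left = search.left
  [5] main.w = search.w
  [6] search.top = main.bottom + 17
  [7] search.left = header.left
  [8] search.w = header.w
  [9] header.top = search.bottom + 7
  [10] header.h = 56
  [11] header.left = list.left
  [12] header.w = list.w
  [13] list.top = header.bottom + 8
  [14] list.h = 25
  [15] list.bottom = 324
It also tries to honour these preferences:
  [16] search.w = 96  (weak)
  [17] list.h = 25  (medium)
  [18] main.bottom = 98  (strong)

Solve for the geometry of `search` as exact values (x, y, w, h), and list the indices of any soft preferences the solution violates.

search = (x=55, y=143, w=103, h=85)
violated soft preferences: 16, 18

1. search.x = 55  [main.left = search.left]
2. search.w = 103  [main.w = search.w]
3. search.y = 143  [search.top = main.bottom + 17]
4. search.h = 85  [header.top = search.bottom + 7]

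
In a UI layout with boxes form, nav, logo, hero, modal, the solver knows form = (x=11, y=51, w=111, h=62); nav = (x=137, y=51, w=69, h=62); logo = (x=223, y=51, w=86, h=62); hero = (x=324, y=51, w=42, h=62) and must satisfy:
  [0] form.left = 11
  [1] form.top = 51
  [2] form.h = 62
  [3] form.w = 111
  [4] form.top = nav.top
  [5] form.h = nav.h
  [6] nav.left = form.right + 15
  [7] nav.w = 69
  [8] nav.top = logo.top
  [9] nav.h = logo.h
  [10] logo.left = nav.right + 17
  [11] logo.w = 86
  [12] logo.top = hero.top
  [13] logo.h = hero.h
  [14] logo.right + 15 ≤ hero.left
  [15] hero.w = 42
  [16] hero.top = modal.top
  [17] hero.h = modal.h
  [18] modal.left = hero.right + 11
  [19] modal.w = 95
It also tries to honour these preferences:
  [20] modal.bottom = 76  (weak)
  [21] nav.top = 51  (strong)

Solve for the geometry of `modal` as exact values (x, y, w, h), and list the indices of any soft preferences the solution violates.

1. modal.y = 51  [hero.top = modal.top]
2. modal.h = 62  [hero.h = modal.h]
3. modal.x = 377  [modal.left = hero.right + 11]
4. modal.w = 95  [modal.w = 95]

modal = (x=377, y=51, w=95, h=62)
violated soft preferences: 20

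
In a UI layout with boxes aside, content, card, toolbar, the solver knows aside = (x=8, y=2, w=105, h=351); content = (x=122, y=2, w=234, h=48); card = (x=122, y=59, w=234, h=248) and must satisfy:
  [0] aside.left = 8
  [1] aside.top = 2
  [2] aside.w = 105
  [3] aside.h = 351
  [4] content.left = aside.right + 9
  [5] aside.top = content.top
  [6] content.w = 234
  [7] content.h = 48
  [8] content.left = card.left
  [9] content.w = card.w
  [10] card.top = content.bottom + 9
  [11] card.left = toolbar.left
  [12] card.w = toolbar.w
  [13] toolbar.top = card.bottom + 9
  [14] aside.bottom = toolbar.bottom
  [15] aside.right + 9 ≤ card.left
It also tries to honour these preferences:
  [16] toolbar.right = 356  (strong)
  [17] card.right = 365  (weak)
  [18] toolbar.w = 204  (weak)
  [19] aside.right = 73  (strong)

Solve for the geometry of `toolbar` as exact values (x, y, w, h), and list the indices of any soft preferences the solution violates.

toolbar = (x=122, y=316, w=234, h=37)
violated soft preferences: 17, 18, 19

1. toolbar.x = 122  [card.left = toolbar.left]
2. toolbar.w = 234  [card.w = toolbar.w]
3. toolbar.y = 316  [toolbar.top = card.bottom + 9]
4. toolbar.h = 37  [aside.bottom = toolbar.bottom]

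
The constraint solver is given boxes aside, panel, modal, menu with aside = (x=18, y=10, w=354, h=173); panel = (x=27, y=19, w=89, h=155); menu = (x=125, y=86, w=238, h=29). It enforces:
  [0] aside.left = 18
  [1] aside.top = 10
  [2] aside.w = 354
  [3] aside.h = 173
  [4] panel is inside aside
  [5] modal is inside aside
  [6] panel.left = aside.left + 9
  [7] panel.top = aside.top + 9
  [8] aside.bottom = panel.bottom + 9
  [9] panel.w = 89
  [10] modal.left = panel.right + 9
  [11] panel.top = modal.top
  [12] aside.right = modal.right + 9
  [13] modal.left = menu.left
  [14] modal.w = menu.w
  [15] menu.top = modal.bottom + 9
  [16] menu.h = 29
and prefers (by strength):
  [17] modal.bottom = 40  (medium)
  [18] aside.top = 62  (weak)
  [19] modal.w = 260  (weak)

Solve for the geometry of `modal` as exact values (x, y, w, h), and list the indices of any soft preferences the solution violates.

1. modal.x = 125  [modal.left = panel.right + 9]
2. modal.y = 19  [panel.top = modal.top]
3. modal.w = 238  [aside.right = modal.right + 9]
4. modal.h = 58  [menu.top = modal.bottom + 9]

modal = (x=125, y=19, w=238, h=58)
violated soft preferences: 17, 18, 19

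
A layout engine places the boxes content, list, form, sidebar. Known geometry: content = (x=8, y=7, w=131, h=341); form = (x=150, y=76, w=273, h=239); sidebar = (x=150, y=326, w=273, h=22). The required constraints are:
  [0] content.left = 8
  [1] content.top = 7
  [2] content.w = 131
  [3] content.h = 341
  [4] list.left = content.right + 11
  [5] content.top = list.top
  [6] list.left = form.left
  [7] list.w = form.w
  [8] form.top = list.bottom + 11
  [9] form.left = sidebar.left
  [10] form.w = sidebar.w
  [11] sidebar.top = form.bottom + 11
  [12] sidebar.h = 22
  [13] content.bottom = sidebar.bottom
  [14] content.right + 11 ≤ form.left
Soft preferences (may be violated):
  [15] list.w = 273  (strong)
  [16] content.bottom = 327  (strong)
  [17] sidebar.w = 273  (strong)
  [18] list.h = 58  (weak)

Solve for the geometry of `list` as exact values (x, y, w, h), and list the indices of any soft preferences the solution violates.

1. list.x = 150  [list.left = content.right + 11]
2. list.y = 7  [content.top = list.top]
3. list.w = 273  [list.w = form.w]
4. list.h = 58  [form.top = list.bottom + 11]

list = (x=150, y=7, w=273, h=58)
violated soft preferences: 16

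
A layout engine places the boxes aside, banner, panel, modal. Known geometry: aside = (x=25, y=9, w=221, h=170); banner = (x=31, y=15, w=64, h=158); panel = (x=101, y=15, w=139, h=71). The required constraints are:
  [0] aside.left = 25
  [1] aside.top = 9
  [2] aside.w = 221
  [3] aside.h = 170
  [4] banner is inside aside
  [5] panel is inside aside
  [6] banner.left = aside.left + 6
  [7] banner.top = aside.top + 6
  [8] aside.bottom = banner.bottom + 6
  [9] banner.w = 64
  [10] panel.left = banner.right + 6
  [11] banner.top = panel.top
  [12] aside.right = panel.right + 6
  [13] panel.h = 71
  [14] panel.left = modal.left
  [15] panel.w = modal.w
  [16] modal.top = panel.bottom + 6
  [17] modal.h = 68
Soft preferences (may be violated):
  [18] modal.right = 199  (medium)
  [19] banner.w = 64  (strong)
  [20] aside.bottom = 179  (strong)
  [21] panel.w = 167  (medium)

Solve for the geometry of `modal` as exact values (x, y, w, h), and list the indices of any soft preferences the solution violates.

modal = (x=101, y=92, w=139, h=68)
violated soft preferences: 18, 21

1. modal.x = 101  [panel.left = modal.left]
2. modal.w = 139  [panel.w = modal.w]
3. modal.y = 92  [modal.top = panel.bottom + 6]
4. modal.h = 68  [modal.h = 68]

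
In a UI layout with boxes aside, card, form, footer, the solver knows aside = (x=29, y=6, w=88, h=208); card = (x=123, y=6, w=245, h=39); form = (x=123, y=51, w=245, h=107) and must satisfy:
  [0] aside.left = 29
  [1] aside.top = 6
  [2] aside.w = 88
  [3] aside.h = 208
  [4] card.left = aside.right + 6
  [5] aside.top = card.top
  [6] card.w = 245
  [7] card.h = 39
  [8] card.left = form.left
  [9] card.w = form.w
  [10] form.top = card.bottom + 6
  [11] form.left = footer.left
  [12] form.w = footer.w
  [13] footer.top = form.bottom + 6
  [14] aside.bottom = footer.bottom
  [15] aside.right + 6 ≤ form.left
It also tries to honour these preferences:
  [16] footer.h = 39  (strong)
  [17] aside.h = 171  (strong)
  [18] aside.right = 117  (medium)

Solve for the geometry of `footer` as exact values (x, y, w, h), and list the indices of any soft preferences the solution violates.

1. footer.x = 123  [form.left = footer.left]
2. footer.w = 245  [form.w = footer.w]
3. footer.y = 164  [footer.top = form.bottom + 6]
4. footer.h = 50  [aside.bottom = footer.bottom]

footer = (x=123, y=164, w=245, h=50)
violated soft preferences: 16, 17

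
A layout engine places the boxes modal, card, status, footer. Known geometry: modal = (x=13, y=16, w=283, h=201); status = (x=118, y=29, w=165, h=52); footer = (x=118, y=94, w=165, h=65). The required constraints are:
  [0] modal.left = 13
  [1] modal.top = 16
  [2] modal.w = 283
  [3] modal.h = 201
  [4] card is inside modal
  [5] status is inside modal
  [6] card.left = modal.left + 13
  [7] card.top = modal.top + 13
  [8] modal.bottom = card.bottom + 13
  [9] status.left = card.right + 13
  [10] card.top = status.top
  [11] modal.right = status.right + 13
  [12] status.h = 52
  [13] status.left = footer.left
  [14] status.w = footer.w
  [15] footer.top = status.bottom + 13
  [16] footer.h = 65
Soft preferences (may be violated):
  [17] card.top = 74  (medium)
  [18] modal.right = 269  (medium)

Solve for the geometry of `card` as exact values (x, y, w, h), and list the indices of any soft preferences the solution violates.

1. card.x = 26  [card.left = modal.left + 13]
2. card.y = 29  [card.top = modal.top + 13]
3. card.h = 175  [modal.bottom = card.bottom + 13]
4. card.w = 79  [status.left = card.right + 13]

card = (x=26, y=29, w=79, h=175)
violated soft preferences: 17, 18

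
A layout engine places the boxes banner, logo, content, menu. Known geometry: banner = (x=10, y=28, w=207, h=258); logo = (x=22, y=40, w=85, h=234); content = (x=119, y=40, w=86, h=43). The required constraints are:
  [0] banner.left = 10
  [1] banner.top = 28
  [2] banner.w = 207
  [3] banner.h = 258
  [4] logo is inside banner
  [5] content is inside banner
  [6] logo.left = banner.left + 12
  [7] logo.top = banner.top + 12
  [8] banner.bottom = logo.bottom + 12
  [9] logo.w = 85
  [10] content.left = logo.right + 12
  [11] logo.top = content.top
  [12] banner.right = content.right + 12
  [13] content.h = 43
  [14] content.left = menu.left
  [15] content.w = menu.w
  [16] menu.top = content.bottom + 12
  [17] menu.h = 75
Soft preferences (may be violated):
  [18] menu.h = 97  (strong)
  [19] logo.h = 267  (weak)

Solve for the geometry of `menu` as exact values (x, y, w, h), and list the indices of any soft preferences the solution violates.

1. menu.x = 119  [content.left = menu.left]
2. menu.w = 86  [content.w = menu.w]
3. menu.y = 95  [menu.top = content.bottom + 12]
4. menu.h = 75  [menu.h = 75]

menu = (x=119, y=95, w=86, h=75)
violated soft preferences: 18, 19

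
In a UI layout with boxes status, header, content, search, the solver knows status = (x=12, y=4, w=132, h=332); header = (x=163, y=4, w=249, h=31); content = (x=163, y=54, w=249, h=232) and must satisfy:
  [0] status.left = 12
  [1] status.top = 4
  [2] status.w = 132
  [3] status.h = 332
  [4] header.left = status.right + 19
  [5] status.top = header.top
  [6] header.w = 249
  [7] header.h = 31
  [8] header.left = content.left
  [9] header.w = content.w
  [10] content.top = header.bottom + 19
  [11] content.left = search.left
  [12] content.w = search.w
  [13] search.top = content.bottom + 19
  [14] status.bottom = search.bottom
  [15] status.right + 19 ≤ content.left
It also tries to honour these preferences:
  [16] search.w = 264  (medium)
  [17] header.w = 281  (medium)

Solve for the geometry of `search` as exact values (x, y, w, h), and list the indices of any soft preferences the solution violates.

1. search.x = 163  [content.left = search.left]
2. search.w = 249  [content.w = search.w]
3. search.y = 305  [search.top = content.bottom + 19]
4. search.h = 31  [status.bottom = search.bottom]

search = (x=163, y=305, w=249, h=31)
violated soft preferences: 16, 17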